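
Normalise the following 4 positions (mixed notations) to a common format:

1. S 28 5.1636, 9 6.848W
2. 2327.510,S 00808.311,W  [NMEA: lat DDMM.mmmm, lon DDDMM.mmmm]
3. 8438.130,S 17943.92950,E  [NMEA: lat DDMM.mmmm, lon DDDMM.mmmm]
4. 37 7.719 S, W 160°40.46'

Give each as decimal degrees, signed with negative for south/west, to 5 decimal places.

1. -28.08606, -9.11413
2. -23.45850, -8.13852
3. -84.63550, 179.73216
4. -37.12865, -160.67433

Point 1:
  Lat: 28 + 5.1636/60 = 28.086060
  hemisphere S, so the sign is −
  Lon: 6.848′ = 0.114133°; total 9.114133
  hemisphere W, so the sign is −
Point 2:
  φ: split at 2 digits → 23° and 27.51′; 23 + 27.51/60 = 23.458500
  S ⇒ negate
  Longitude: degrees = first 3 digits = 8, minutes = 8.311; 8 + 8.311/60 = 8.138517
  W → negative
Point 3:
  φ: degrees = first 2 digits = 84, minutes = 38.13; 84 + 38.13/60 = 84.635500
  hemisphere S, so the sign is −
  Lon: degrees = first 3 digits = 179, minutes = 43.9295; 179 + 43.9295/60 = 179.732158
  E → positive
Point 4:
  Latitude: 37 + 7.719/60 = 37.128650
  S → negative
  Lon: 40.46′ = 0.674333°; total 160.674333
  hemisphere W, so the sign is −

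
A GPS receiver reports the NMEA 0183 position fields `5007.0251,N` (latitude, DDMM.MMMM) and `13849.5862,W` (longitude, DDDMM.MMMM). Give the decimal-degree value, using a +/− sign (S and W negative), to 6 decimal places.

50.117085, -138.826437

φ: split at 2 digits → 50° and 7.0251′; 50 + 7.0251/60 = 50.1170850
N ⇒ keep positive
Lon: degrees = first 3 digits = 138, minutes = 49.5862; 138 + 49.5862/60 = 138.8264367
W → negative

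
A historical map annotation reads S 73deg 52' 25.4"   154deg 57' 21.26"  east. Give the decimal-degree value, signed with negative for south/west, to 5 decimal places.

Lat: 52′ + 25.4″ = 52.42333′; 73 + 52.42333/60 = 73.873722
S ⇒ negate
Lon: 154 + 57/60 + 21.26/3600 = 154.955906
E ⇒ keep positive

-73.87372, 154.95591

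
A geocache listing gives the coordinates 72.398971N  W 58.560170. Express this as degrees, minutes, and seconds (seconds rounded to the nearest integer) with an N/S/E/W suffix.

72°23′56″ N, 58°33′37″ W

Latitude: 0.398971° → 23.93826′; 0.93826 × 60 = 56.30″
λ: 0.560170 × 60 = 33.61020′ → 33′, remainder × 60 = 36.61″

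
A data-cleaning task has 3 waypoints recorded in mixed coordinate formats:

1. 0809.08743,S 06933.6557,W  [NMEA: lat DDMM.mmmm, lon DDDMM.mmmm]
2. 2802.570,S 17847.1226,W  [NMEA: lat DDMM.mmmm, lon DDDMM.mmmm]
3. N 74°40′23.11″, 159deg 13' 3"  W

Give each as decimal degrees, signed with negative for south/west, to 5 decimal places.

Point 1:
  Lat: split at 2 digits → 08° and 9.08743′; 8 + 9.08743/60 = 8.151457
  hemisphere S, so the sign is −
  Lon: split at 3 digits → 069° and 33.6557′; 69 + 33.6557/60 = 69.560928
  W → negative
Point 2:
  Latitude: degrees = first 2 digits = 28, minutes = 2.57; 28 + 2.57/60 = 28.042833
  S → negative
  Longitude: degrees = first 3 digits = 178, minutes = 47.1226; 178 + 47.1226/60 = 178.785377
  hemisphere W, so the sign is −
Point 3:
  φ: 74 + 40/60 + 23.11/3600 = 74.673086
  N ⇒ keep positive
  λ: 13′ + 3″ = 13.05000′; 159 + 13.05000/60 = 159.217500
  W → negative

1. -8.15146, -69.56093
2. -28.04283, -178.78538
3. 74.67309, -159.21750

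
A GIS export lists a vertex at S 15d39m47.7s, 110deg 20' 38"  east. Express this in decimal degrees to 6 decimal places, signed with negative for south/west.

Latitude: 15 + 39/60 + 47.7/3600 = 15.6632500
hemisphere S, so the sign is −
Lon: 20′ + 38″ = 20.63333′; 110 + 20.63333/60 = 110.3438889
E → positive

-15.663250, 110.343889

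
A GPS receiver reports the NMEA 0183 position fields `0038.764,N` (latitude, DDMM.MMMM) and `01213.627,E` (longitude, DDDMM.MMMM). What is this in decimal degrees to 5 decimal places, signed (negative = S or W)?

φ: degrees = first 2 digits = 0, minutes = 38.764; 0 + 38.764/60 = 0.646067
N ⇒ keep positive
Lon: split at 3 digits → 012° and 13.627′; 12 + 13.627/60 = 12.227117
E → positive

0.64607, 12.22712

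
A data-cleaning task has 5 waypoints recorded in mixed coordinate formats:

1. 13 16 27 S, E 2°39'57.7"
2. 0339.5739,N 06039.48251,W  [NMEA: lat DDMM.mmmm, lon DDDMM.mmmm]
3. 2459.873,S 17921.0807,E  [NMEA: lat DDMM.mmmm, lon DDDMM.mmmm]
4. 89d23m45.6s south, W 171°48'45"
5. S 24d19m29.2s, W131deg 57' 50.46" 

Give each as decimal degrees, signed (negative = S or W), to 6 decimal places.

1. -13.274167, 2.666028
2. 3.659565, -60.658042
3. -24.997883, 179.351345
4. -89.396000, -171.812500
5. -24.324778, -131.964017

Point 1:
  Lat: 13 + 16/60 + 27/3600 = 13.2741667
  S → negative
  λ: 2 + 39/60 + 57.7/3600 = 2.6660278
  E → positive
Point 2:
  φ: split at 2 digits → 03° and 39.5739′; 3 + 39.5739/60 = 3.6595650
  N → positive
  λ: degrees = first 3 digits = 60, minutes = 39.48251; 60 + 39.48251/60 = 60.6580418
  hemisphere W, so the sign is −
Point 3:
  Lat: split at 2 digits → 24° and 59.873′; 24 + 59.873/60 = 24.9978833
  hemisphere S, so the sign is −
  Lon: split at 3 digits → 179° and 21.0807′; 179 + 21.0807/60 = 179.3513450
  E ⇒ keep positive
Point 4:
  Latitude: 89° + 23/60 + 45.6/3600 = 89 + 0.383333 + 0.012667 = 89.3960000
  S ⇒ negate
  Lon: 171° + 48/60 + 45/3600 = 171 + 0.800000 + 0.012500 = 171.8125000
  W → negative
Point 5:
  φ: 19′ + 29.2″ = 19.48667′; 24 + 19.48667/60 = 24.3247778
  S → negative
  Longitude: 131 + 57/60 + 50.46/3600 = 131.9640167
  W ⇒ negate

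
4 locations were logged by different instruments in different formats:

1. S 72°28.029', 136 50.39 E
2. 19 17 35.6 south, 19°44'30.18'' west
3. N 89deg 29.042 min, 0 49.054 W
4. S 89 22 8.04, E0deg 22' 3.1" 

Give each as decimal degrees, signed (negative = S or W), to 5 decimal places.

1. -72.46715, 136.83983
2. -19.29322, -19.74172
3. 89.48403, -0.81757
4. -89.36890, 0.36753

Point 1:
  φ: 72 + 28.029/60 = 72.467150
  hemisphere S, so the sign is −
  Longitude: 136 + 50.39/60 = 136.839833
  E ⇒ keep positive
Point 2:
  Lat: 19 + 17/60 + 35.6/3600 = 19.293222
  S ⇒ negate
  λ: 19 + 44/60 + 30.18/3600 = 19.741717
  W ⇒ negate
Point 3:
  Lat: 89 + 29.042/60 = 89.484033
  N → positive
  Longitude: 49.054′ = 0.817567°; total 0.817567
  hemisphere W, so the sign is −
Point 4:
  Lat: 89° + 22/60 + 8.04/3600 = 89 + 0.366667 + 0.002233 = 89.368900
  S → negative
  Lon: 22′ + 3.1″ = 22.05167′; 0 + 22.05167/60 = 0.367528
  E → positive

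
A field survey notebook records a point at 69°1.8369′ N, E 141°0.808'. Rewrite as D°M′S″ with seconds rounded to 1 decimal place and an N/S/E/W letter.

69°01′50.2″ N, 141°00′48.5″ E

Latitude: fractional minutes 0.83690 × 60 = 50.214″
Lon: 0.80800′ → 0′ and 0.80800 × 60 = 48.480″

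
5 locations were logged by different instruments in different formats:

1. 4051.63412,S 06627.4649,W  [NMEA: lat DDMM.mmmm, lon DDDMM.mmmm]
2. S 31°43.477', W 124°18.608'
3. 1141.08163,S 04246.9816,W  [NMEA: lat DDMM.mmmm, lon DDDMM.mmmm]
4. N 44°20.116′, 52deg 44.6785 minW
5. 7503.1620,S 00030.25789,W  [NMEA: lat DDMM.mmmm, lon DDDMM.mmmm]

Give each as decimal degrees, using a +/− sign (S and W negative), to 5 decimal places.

Point 1:
  Latitude: degrees = first 2 digits = 40, minutes = 51.63412; 40 + 51.63412/60 = 40.860569
  S ⇒ negate
  Longitude: split at 3 digits → 066° and 27.4649′; 66 + 27.4649/60 = 66.457748
  W → negative
Point 2:
  φ: 43.477′ = 0.724617°; total 31.724617
  S ⇒ negate
  Longitude: 18.608′ = 0.310133°; total 124.310133
  hemisphere W, so the sign is −
Point 3:
  φ: degrees = first 2 digits = 11, minutes = 41.08163; 11 + 41.08163/60 = 11.684694
  S → negative
  λ: degrees = first 3 digits = 42, minutes = 46.9816; 42 + 46.9816/60 = 42.783027
  hemisphere W, so the sign is −
Point 4:
  φ: 20.116′ = 0.335267°; total 44.335267
  N ⇒ keep positive
  Lon: 44.6785′ = 0.744642°; total 52.744642
  hemisphere W, so the sign is −
Point 5:
  Lat: degrees = first 2 digits = 75, minutes = 3.162; 75 + 3.162/60 = 75.052700
  S ⇒ negate
  λ: split at 3 digits → 000° and 30.25789′; 0 + 30.25789/60 = 0.504298
  W ⇒ negate

1. -40.86057, -66.45775
2. -31.72462, -124.31013
3. -11.68469, -42.78303
4. 44.33527, -52.74464
5. -75.05270, -0.50430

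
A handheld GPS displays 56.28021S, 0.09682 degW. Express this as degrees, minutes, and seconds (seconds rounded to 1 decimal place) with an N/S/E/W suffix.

56°16′48.8″ S, 0°05′48.6″ W

Lat: 0.280210° → 16.81260′; 0.81260 × 60 = 48.756″
λ: 0.096820° → 5.80920′; 0.80920 × 60 = 48.552″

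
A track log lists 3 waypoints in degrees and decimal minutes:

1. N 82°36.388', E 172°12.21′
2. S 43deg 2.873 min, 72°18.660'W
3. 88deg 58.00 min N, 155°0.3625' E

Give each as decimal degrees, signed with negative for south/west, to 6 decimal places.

Point 1:
  Lat: 36.388′ = 0.606467°; total 82.6064667
  N → positive
  Lon: 12.21′ = 0.203500°; total 172.2035000
  E → positive
Point 2:
  φ: 2.873′ = 0.047883°; total 43.0478833
  S → negative
  Lon: 72 + 18.66/60 = 72.3110000
  W ⇒ negate
Point 3:
  Latitude: 58′ = 0.966667°; total 88.9666667
  N ⇒ keep positive
  λ: 155 + 0.3625/60 = 155.0060417
  E → positive

1. 82.606467, 172.203500
2. -43.047883, -72.311000
3. 88.966667, 155.006042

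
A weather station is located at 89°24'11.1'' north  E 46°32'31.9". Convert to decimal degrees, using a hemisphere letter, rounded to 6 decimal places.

89.403083° N, 46.542194° E

Lat: 24′ + 11.1″ = 24.18500′; 89 + 24.18500/60 = 89.4030833
λ: 46 + 32/60 + 31.9/3600 = 46.5421944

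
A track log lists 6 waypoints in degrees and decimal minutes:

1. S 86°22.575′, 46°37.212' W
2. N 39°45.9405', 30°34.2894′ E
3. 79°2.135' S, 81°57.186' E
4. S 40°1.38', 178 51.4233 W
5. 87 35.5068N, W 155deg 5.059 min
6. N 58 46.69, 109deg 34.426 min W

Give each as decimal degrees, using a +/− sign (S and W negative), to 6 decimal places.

Point 1:
  Lat: 22.575′ = 0.376250°; total 86.3762500
  hemisphere S, so the sign is −
  Lon: 37.212′ = 0.620200°; total 46.6202000
  hemisphere W, so the sign is −
Point 2:
  Latitude: 45.9405′ = 0.765675°; total 39.7656750
  N ⇒ keep positive
  Longitude: 30 + 34.2894/60 = 30.5714900
  E ⇒ keep positive
Point 3:
  Latitude: 2.135′ = 0.035583°; total 79.0355833
  S → negative
  λ: 57.186′ = 0.953100°; total 81.9531000
  E ⇒ keep positive
Point 4:
  φ: 1.38′ = 0.023000°; total 40.0230000
  S ⇒ negate
  Lon: 51.4233′ = 0.857055°; total 178.8570550
  W → negative
Point 5:
  φ: 35.5068′ = 0.591780°; total 87.5917800
  N → positive
  λ: 5.059′ = 0.084317°; total 155.0843167
  W → negative
Point 6:
  Lat: 58 + 46.69/60 = 58.7781667
  N → positive
  Longitude: 34.426′ = 0.573767°; total 109.5737667
  hemisphere W, so the sign is −

1. -86.376250, -46.620200
2. 39.765675, 30.571490
3. -79.035583, 81.953100
4. -40.023000, -178.857055
5. 87.591780, -155.084317
6. 58.778167, -109.573767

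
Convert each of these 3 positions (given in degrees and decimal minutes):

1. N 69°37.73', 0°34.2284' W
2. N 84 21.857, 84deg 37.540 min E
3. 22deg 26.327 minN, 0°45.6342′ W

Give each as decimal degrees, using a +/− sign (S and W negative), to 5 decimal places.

1. 69.62883, -0.57047
2. 84.36428, 84.62567
3. 22.43878, -0.76057

Point 1:
  Latitude: 37.73′ = 0.628833°; total 69.628833
  N ⇒ keep positive
  Lon: 0 + 34.2284/60 = 0.570473
  hemisphere W, so the sign is −
Point 2:
  Latitude: 84 + 21.857/60 = 84.364283
  N ⇒ keep positive
  Lon: 37.54′ = 0.625667°; total 84.625667
  E → positive
Point 3:
  Latitude: 26.327′ = 0.438783°; total 22.438783
  N ⇒ keep positive
  λ: 45.6342′ = 0.760570°; total 0.760570
  W → negative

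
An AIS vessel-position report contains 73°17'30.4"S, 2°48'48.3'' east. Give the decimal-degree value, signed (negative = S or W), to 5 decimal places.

-73.29178, 2.81342

φ: 73 + 17/60 + 30.4/3600 = 73.291778
hemisphere S, so the sign is −
λ: 2 + 48/60 + 48.3/3600 = 2.813417
E → positive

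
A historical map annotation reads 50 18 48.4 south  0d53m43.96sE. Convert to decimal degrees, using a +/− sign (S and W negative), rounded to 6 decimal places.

φ: 50° + 18/60 + 48.4/3600 = 50 + 0.300000 + 0.013444 = 50.3134444
S → negative
Lon: 0° + 53/60 + 43.96/3600 = 0 + 0.883333 + 0.012211 = 0.8955444
E → positive

-50.313444, 0.895544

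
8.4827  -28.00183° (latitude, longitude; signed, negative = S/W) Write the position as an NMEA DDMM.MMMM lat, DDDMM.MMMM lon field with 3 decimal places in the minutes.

0828.962,N / 02800.110,W

Lat: fractional part 0.482700 → 28.96200 minutes
Longitude is negative → W; |value| = 28.001830
λ: fractional part 0.001830 → 0.10980 minutes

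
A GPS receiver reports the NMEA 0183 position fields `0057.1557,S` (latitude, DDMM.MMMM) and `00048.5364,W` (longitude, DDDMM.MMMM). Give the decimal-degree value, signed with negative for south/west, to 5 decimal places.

-0.95260, -0.80894

Lat: split at 2 digits → 00° and 57.1557′; 0 + 57.1557/60 = 0.952595
S → negative
Longitude: degrees = first 3 digits = 0, minutes = 48.5364; 0 + 48.5364/60 = 0.808940
W ⇒ negate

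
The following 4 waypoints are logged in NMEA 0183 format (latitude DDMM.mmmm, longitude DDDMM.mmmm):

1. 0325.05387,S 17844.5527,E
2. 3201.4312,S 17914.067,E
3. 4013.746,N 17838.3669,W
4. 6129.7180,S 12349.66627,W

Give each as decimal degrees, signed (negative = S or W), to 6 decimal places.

Point 1:
  Latitude: split at 2 digits → 03° and 25.05387′; 3 + 25.05387/60 = 3.4175645
  S → negative
  λ: degrees = first 3 digits = 178, minutes = 44.5527; 178 + 44.5527/60 = 178.7425450
  E → positive
Point 2:
  φ: degrees = first 2 digits = 32, minutes = 1.4312; 32 + 1.4312/60 = 32.0238533
  S ⇒ negate
  Lon: split at 3 digits → 179° and 14.067′; 179 + 14.067/60 = 179.2344500
  E → positive
Point 3:
  φ: degrees = first 2 digits = 40, minutes = 13.746; 40 + 13.746/60 = 40.2291000
  N ⇒ keep positive
  Longitude: degrees = first 3 digits = 178, minutes = 38.3669; 178 + 38.3669/60 = 178.6394483
  W ⇒ negate
Point 4:
  Latitude: degrees = first 2 digits = 61, minutes = 29.718; 61 + 29.718/60 = 61.4953000
  hemisphere S, so the sign is −
  Longitude: split at 3 digits → 123° and 49.66627′; 123 + 49.66627/60 = 123.8277712
  W ⇒ negate

1. -3.417565, 178.742545
2. -32.023853, 179.234450
3. 40.229100, -178.639448
4. -61.495300, -123.827771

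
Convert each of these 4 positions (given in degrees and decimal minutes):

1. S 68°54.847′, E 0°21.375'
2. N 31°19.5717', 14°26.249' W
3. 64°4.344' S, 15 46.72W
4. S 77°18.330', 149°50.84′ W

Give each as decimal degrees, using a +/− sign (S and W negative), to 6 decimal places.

1. -68.914117, 0.356250
2. 31.326195, -14.437483
3. -64.072400, -15.778667
4. -77.305500, -149.847333

Point 1:
  Lat: 54.847′ = 0.914117°; total 68.9141167
  hemisphere S, so the sign is −
  λ: 0 + 21.375/60 = 0.3562500
  E → positive
Point 2:
  Lat: 19.5717′ = 0.326195°; total 31.3261950
  N → positive
  λ: 14 + 26.249/60 = 14.4374833
  hemisphere W, so the sign is −
Point 3:
  Latitude: 64 + 4.344/60 = 64.0724000
  S ⇒ negate
  λ: 46.72′ = 0.778667°; total 15.7786667
  W ⇒ negate
Point 4:
  φ: 77 + 18.33/60 = 77.3055000
  hemisphere S, so the sign is −
  Lon: 50.84′ = 0.847333°; total 149.8473333
  hemisphere W, so the sign is −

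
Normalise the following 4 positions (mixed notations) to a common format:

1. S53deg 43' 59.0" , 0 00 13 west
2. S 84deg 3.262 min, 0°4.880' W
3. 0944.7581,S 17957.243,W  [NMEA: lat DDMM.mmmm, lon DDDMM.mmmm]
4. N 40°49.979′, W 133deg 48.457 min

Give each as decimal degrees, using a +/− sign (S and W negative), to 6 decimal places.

1. -53.733056, -0.003611
2. -84.054367, -0.081333
3. -9.745968, -179.954050
4. 40.832983, -133.807617

Point 1:
  Latitude: 43′ + 59″ = 43.98333′; 53 + 43.98333/60 = 53.7330556
  S ⇒ negate
  Lon: 0 + 0/60 + 13/3600 = 0.0036111
  W ⇒ negate
Point 2:
  Latitude: 84 + 3.262/60 = 84.0543667
  S ⇒ negate
  Lon: 0 + 4.88/60 = 0.0813333
  hemisphere W, so the sign is −
Point 3:
  Latitude: degrees = first 2 digits = 9, minutes = 44.7581; 9 + 44.7581/60 = 9.7459683
  hemisphere S, so the sign is −
  Lon: degrees = first 3 digits = 179, minutes = 57.243; 179 + 57.243/60 = 179.9540500
  hemisphere W, so the sign is −
Point 4:
  Latitude: 40 + 49.979/60 = 40.8329833
  N ⇒ keep positive
  λ: 133 + 48.457/60 = 133.8076167
  W → negative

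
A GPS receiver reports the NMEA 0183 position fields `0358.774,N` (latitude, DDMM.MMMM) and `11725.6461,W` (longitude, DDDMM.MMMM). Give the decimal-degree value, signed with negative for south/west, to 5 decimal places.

3.97957, -117.42744

Latitude: degrees = first 2 digits = 3, minutes = 58.774; 3 + 58.774/60 = 3.979567
N ⇒ keep positive
Longitude: degrees = first 3 digits = 117, minutes = 25.6461; 117 + 25.6461/60 = 117.427435
W → negative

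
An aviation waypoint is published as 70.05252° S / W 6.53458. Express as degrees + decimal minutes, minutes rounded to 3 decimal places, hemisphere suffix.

φ: 70° + 0.052520 × 60 = 70° 3.15120′
λ: minutes = (6.534580 − 6) × 60 = 32.07480

70° 3.151′ S, 6° 32.075′ W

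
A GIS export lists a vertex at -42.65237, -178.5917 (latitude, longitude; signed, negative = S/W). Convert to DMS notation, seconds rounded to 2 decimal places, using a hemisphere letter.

Latitude is negative → S; |value| = 42.652370
Lat: whole degrees 42; 39.14220′ → 39′ and 8.5320″
Longitude is negative → W; |value| = 178.591700
Longitude: 0.591700° → 35.50200′; 0.50200 × 60 = 30.1200″

42°39′8.53″ S, 178°35′30.12″ W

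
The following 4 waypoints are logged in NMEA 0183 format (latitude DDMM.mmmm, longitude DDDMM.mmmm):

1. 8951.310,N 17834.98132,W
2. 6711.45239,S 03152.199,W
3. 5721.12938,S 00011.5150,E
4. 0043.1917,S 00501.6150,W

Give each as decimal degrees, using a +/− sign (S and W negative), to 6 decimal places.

1. 89.855167, -178.583022
2. -67.190873, -31.869983
3. -57.352156, 0.191917
4. -0.719862, -5.026917

Point 1:
  φ: degrees = first 2 digits = 89, minutes = 51.31; 89 + 51.31/60 = 89.8551667
  N → positive
  Lon: degrees = first 3 digits = 178, minutes = 34.98132; 178 + 34.98132/60 = 178.5830220
  W → negative
Point 2:
  Lat: degrees = first 2 digits = 67, minutes = 11.45239; 67 + 11.45239/60 = 67.1908732
  S ⇒ negate
  Lon: degrees = first 3 digits = 31, minutes = 52.199; 31 + 52.199/60 = 31.8699833
  hemisphere W, so the sign is −
Point 3:
  φ: split at 2 digits → 57° and 21.12938′; 57 + 21.12938/60 = 57.3521563
  S ⇒ negate
  Lon: degrees = first 3 digits = 0, minutes = 11.515; 0 + 11.515/60 = 0.1919167
  E → positive
Point 4:
  φ: split at 2 digits → 00° and 43.1917′; 0 + 43.1917/60 = 0.7198617
  hemisphere S, so the sign is −
  Longitude: split at 3 digits → 005° and 1.615′; 5 + 1.615/60 = 5.0269167
  W → negative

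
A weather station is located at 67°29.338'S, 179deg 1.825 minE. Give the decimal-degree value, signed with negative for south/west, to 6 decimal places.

-67.488967, 179.030417

φ: 29.338′ = 0.488967°; total 67.4889667
S → negative
Lon: 1.825′ = 0.030417°; total 179.0304167
E → positive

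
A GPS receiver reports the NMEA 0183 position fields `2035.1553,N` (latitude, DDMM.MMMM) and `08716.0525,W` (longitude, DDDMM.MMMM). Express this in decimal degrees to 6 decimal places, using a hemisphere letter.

20.585922° N, 87.267542° W

Lat: split at 2 digits → 20° and 35.1553′; 20 + 35.1553/60 = 20.5859217
Lon: split at 3 digits → 087° and 16.0525′; 87 + 16.0525/60 = 87.2675417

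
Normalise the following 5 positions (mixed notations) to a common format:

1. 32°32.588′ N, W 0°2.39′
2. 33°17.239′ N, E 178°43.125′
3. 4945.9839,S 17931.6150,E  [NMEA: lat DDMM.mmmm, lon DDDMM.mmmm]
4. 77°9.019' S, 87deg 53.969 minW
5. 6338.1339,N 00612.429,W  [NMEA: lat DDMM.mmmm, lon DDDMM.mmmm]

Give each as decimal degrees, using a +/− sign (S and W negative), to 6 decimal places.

Point 1:
  Latitude: 32.588′ = 0.543133°; total 32.5431333
  N ⇒ keep positive
  Longitude: 2.39′ = 0.039833°; total 0.0398333
  W → negative
Point 2:
  Latitude: 33 + 17.239/60 = 33.2873167
  N ⇒ keep positive
  Longitude: 178 + 43.125/60 = 178.7187500
  E → positive
Point 3:
  Lat: split at 2 digits → 49° and 45.9839′; 49 + 45.9839/60 = 49.7663983
  hemisphere S, so the sign is −
  Lon: degrees = first 3 digits = 179, minutes = 31.615; 179 + 31.615/60 = 179.5269167
  E → positive
Point 4:
  φ: 77 + 9.019/60 = 77.1503167
  hemisphere S, so the sign is −
  λ: 53.969′ = 0.899483°; total 87.8994833
  hemisphere W, so the sign is −
Point 5:
  Lat: degrees = first 2 digits = 63, minutes = 38.1339; 63 + 38.1339/60 = 63.6355650
  N ⇒ keep positive
  λ: degrees = first 3 digits = 6, minutes = 12.429; 6 + 12.429/60 = 6.2071500
  W → negative

1. 32.543133, -0.039833
2. 33.287317, 178.718750
3. -49.766398, 179.526917
4. -77.150317, -87.899483
5. 63.635565, -6.207150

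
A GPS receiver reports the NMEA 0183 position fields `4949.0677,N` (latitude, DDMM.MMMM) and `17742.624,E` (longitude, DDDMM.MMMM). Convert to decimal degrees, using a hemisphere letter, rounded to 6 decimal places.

Latitude: split at 2 digits → 49° and 49.0677′; 49 + 49.0677/60 = 49.8177950
Longitude: split at 3 digits → 177° and 42.624′; 177 + 42.624/60 = 177.7104000

49.817795° N, 177.710400° E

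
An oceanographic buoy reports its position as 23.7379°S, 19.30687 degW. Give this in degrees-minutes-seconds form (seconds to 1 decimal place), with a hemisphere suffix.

23°44′16.4″ S, 19°18′24.7″ W

φ: 0.737900 × 60 = 44.27400′ → 44′, remainder × 60 = 16.440″
λ: 0.306870° → 18.41220′; 0.41220 × 60 = 24.732″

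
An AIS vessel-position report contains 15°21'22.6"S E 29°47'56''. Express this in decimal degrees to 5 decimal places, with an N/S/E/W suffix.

15.35628° S, 29.79889° E

Latitude: 21′ + 22.6″ = 21.37667′; 15 + 21.37667/60 = 15.356278
Longitude: 47′ + 56″ = 47.93333′; 29 + 47.93333/60 = 29.798889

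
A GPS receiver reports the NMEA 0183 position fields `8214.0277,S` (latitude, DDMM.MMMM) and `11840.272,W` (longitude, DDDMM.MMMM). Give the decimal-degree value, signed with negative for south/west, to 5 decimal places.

-82.23380, -118.67120

φ: degrees = first 2 digits = 82, minutes = 14.0277; 82 + 14.0277/60 = 82.233795
hemisphere S, so the sign is −
λ: degrees = first 3 digits = 118, minutes = 40.272; 118 + 40.272/60 = 118.671200
W ⇒ negate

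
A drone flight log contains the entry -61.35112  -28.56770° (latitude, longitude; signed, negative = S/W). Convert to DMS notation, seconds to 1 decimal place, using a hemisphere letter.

61°21′4.0″ S, 28°34′3.7″ W

Latitude is negative → S; |value| = 61.351120
Latitude: whole degrees 61; 21.06720′ → 21′ and 4.032″
Longitude is negative → W; |value| = 28.567700
λ: 0.567700 × 60 = 34.06200′ → 34′, remainder × 60 = 3.720″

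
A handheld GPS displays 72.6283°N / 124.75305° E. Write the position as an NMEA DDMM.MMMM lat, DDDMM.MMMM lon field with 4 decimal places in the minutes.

7237.6980,N / 12445.1830,E

φ: minutes = (72.628300 − 72) × 60 = 37.698000
λ: fractional part 0.753050 → 45.183000 minutes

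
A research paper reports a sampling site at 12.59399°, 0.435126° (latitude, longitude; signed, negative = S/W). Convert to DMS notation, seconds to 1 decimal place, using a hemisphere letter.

Latitude: 0.593990° → 35.63940′; 0.63940 × 60 = 38.364″
Longitude: whole degrees 0; 26.10756′ → 26′ and 6.454″

12°35′38.4″ N, 0°26′6.5″ E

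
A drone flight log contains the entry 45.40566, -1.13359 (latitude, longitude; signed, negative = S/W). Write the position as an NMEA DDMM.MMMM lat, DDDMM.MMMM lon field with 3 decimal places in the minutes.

Latitude: minutes = (45.405660 − 45) × 60 = 24.33960
Longitude is negative → W; |value| = 1.133590
Longitude: minutes = (1.133590 − 1) × 60 = 8.01540

4524.340,N / 00108.015,W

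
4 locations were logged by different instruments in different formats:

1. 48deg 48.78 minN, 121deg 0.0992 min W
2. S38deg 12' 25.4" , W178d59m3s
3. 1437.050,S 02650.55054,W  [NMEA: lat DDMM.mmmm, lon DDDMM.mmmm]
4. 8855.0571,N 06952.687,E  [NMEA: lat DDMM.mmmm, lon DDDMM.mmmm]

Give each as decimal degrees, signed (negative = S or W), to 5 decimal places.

1. 48.81300, -121.00165
2. -38.20706, -178.98417
3. -14.61750, -26.84251
4. 88.91762, 69.87812

Point 1:
  Latitude: 48.78′ = 0.813000°; total 48.813000
  N ⇒ keep positive
  λ: 121 + 0.0992/60 = 121.001653
  W ⇒ negate
Point 2:
  φ: 38 + 12/60 + 25.4/3600 = 38.207056
  hemisphere S, so the sign is −
  λ: 178 + 59/60 + 3/3600 = 178.984167
  hemisphere W, so the sign is −
Point 3:
  φ: degrees = first 2 digits = 14, minutes = 37.05; 14 + 37.05/60 = 14.617500
  S → negative
  Longitude: split at 3 digits → 026° and 50.55054′; 26 + 50.55054/60 = 26.842509
  W → negative
Point 4:
  φ: split at 2 digits → 88° and 55.0571′; 88 + 55.0571/60 = 88.917618
  N → positive
  Longitude: degrees = first 3 digits = 69, minutes = 52.687; 69 + 52.687/60 = 69.878117
  E → positive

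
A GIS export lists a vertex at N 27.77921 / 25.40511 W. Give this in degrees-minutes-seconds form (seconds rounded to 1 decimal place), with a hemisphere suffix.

Lat: whole degrees 27; 46.75260′ → 46′ and 45.156″
Lon: 0.405110 × 60 = 24.30660′ → 24′, remainder × 60 = 18.396″

27°46′45.2″ N, 25°24′18.4″ W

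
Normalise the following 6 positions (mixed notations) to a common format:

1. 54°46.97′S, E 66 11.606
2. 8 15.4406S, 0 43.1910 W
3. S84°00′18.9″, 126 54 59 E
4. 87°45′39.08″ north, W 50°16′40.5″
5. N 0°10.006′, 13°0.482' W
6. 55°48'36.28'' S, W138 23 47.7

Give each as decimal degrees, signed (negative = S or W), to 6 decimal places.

1. -54.782833, 66.193433
2. -8.257343, -0.719850
3. -84.005250, 126.916389
4. 87.760856, -50.277917
5. 0.166767, -13.008033
6. -55.810078, -138.396583

Point 1:
  Lat: 46.97′ = 0.782833°; total 54.7828333
  hemisphere S, so the sign is −
  Lon: 11.606′ = 0.193433°; total 66.1934333
  E → positive
Point 2:
  Latitude: 15.4406′ = 0.257343°; total 8.2573433
  hemisphere S, so the sign is −
  Lon: 43.191′ = 0.719850°; total 0.7198500
  W → negative
Point 3:
  Lat: 84° + 0/60 + 18.9/3600 = 84 + 0.000000 + 0.005250 = 84.0052500
  S ⇒ negate
  Lon: 126 + 54/60 + 59/3600 = 126.9163889
  E → positive
Point 4:
  Lat: 87 + 45/60 + 39.08/3600 = 87.7608556
  N ⇒ keep positive
  Lon: 50° + 16/60 + 40.5/3600 = 50 + 0.266667 + 0.011250 = 50.2779167
  W → negative
Point 5:
  Latitude: 0 + 10.006/60 = 0.1667667
  N ⇒ keep positive
  Longitude: 13 + 0.482/60 = 13.0080333
  hemisphere W, so the sign is −
Point 6:
  Latitude: 55 + 48/60 + 36.28/3600 = 55.8100778
  S ⇒ negate
  λ: 138° + 23/60 + 47.7/3600 = 138 + 0.383333 + 0.013250 = 138.3965833
  hemisphere W, so the sign is −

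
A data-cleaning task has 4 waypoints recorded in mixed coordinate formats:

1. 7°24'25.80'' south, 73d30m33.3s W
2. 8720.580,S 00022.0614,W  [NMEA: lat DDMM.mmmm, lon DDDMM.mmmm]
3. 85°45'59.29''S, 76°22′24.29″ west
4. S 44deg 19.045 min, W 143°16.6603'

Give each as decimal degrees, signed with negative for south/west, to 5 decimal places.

1. -7.40717, -73.50925
2. -87.34300, -0.36769
3. -85.76647, -76.37341
4. -44.31742, -143.27767

Point 1:
  Lat: 7 + 24/60 + 25.8/3600 = 7.407167
  hemisphere S, so the sign is −
  λ: 73° + 30/60 + 33.3/3600 = 73 + 0.500000 + 0.009250 = 73.509250
  W → negative
Point 2:
  Latitude: degrees = first 2 digits = 87, minutes = 20.58; 87 + 20.58/60 = 87.343000
  S ⇒ negate
  Lon: split at 3 digits → 000° and 22.0614′; 0 + 22.0614/60 = 0.367690
  W → negative
Point 3:
  φ: 85° + 45/60 + 59.29/3600 = 85 + 0.750000 + 0.016469 = 85.766469
  S ⇒ negate
  Longitude: 22′ + 24.29″ = 22.40483′; 76 + 22.40483/60 = 76.373414
  W ⇒ negate
Point 4:
  Lat: 44 + 19.045/60 = 44.317417
  S → negative
  λ: 143 + 16.6603/60 = 143.277672
  W ⇒ negate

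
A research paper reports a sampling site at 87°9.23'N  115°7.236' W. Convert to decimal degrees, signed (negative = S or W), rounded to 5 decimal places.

Lat: 9.23′ = 0.153833°; total 87.153833
N ⇒ keep positive
λ: 115 + 7.236/60 = 115.120600
W ⇒ negate

87.15383, -115.12060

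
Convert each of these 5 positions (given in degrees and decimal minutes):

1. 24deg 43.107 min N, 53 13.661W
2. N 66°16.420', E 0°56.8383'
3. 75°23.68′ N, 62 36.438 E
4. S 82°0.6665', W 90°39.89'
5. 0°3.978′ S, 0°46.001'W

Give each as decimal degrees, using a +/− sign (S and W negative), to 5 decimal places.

Point 1:
  Lat: 24 + 43.107/60 = 24.718450
  N ⇒ keep positive
  λ: 13.661′ = 0.227683°; total 53.227683
  hemisphere W, so the sign is −
Point 2:
  Lat: 66 + 16.42/60 = 66.273667
  N ⇒ keep positive
  Lon: 0 + 56.8383/60 = 0.947305
  E ⇒ keep positive
Point 3:
  Latitude: 23.68′ = 0.394667°; total 75.394667
  N ⇒ keep positive
  Lon: 62 + 36.438/60 = 62.607300
  E ⇒ keep positive
Point 4:
  Latitude: 82 + 0.6665/60 = 82.011108
  S → negative
  λ: 90 + 39.89/60 = 90.664833
  W ⇒ negate
Point 5:
  Latitude: 3.978′ = 0.066300°; total 0.066300
  hemisphere S, so the sign is −
  λ: 46.001′ = 0.766683°; total 0.766683
  W → negative

1. 24.71845, -53.22768
2. 66.27367, 0.94731
3. 75.39467, 62.60730
4. -82.01111, -90.66483
5. -0.06630, -0.76668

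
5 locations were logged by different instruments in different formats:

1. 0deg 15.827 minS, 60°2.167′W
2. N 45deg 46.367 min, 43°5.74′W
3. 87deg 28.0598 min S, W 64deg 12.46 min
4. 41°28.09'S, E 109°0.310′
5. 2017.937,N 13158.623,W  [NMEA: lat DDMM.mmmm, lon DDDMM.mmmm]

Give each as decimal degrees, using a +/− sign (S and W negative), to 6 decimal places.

Point 1:
  φ: 15.827′ = 0.263783°; total 0.2637833
  hemisphere S, so the sign is −
  Longitude: 2.167′ = 0.036117°; total 60.0361167
  W → negative
Point 2:
  Latitude: 46.367′ = 0.772783°; total 45.7727833
  N → positive
  λ: 5.74′ = 0.095667°; total 43.0956667
  hemisphere W, so the sign is −
Point 3:
  Lat: 87 + 28.0598/60 = 87.4676633
  S → negative
  Lon: 64 + 12.46/60 = 64.2076667
  hemisphere W, so the sign is −
Point 4:
  Lat: 28.09′ = 0.468167°; total 41.4681667
  S ⇒ negate
  Longitude: 0.31′ = 0.005167°; total 109.0051667
  E → positive
Point 5:
  φ: split at 2 digits → 20° and 17.937′; 20 + 17.937/60 = 20.2989500
  N → positive
  Lon: split at 3 digits → 131° and 58.623′; 131 + 58.623/60 = 131.9770500
  W ⇒ negate

1. -0.263783, -60.036117
2. 45.772783, -43.095667
3. -87.467663, -64.207667
4. -41.468167, 109.005167
5. 20.298950, -131.977050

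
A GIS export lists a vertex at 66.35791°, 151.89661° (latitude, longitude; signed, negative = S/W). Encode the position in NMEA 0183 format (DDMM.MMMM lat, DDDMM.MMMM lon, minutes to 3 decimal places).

Latitude: minutes = (66.357910 − 66) × 60 = 21.47460
Lon: 151° + 0.896610 × 60 = 151° 53.79660′

6621.475,N / 15153.797,E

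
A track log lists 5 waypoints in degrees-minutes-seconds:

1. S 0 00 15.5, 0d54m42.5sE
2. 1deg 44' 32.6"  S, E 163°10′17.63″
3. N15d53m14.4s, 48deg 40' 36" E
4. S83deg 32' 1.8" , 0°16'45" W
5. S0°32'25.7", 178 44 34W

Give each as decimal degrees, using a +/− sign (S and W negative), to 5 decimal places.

1. -0.00431, 0.91181
2. -1.74239, 163.17156
3. 15.88733, 48.67667
4. -83.53383, -0.27917
5. -0.54047, -178.74278

Point 1:
  Latitude: 0′ + 15.5″ = 0.25833′; 0 + 0.25833/60 = 0.004306
  S → negative
  Longitude: 0° + 54/60 + 42.5/3600 = 0 + 0.900000 + 0.011806 = 0.911806
  E → positive
Point 2:
  φ: 1 + 44/60 + 32.6/3600 = 1.742389
  S ⇒ negate
  Longitude: 163 + 10/60 + 17.63/3600 = 163.171564
  E → positive
Point 3:
  Latitude: 53′ + 14.4″ = 53.24000′; 15 + 53.24000/60 = 15.887333
  N → positive
  Lon: 48 + 40/60 + 36/3600 = 48.676667
  E ⇒ keep positive
Point 4:
  Lat: 83° + 32/60 + 1.8/3600 = 83 + 0.533333 + 0.000500 = 83.533833
  S → negative
  Longitude: 0° + 16/60 + 45/3600 = 0 + 0.266667 + 0.012500 = 0.279167
  W → negative
Point 5:
  Latitude: 32′ + 25.7″ = 32.42833′; 0 + 32.42833/60 = 0.540472
  hemisphere S, so the sign is −
  Lon: 178° + 44/60 + 34/3600 = 178 + 0.733333 + 0.009444 = 178.742778
  W → negative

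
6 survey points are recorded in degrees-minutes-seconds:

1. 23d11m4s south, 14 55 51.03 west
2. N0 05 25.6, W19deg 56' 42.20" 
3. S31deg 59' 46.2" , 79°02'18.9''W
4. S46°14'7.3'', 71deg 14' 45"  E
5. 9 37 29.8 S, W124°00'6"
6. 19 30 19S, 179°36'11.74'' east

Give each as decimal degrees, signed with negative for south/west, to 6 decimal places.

1. -23.184444, -14.930842
2. 0.090444, -19.945056
3. -31.996167, -79.038583
4. -46.235361, 71.245833
5. -9.624944, -124.001667
6. -19.505278, 179.603261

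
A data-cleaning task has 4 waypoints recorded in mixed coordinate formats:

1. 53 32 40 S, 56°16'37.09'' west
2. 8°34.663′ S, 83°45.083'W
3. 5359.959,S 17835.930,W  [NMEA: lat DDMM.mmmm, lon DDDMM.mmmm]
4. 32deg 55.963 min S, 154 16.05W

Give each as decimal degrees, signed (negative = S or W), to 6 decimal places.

1. -53.544444, -56.276969
2. -8.577717, -83.751383
3. -53.999317, -178.598833
4. -32.932717, -154.267500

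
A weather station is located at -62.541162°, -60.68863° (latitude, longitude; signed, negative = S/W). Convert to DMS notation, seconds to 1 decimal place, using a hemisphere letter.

Latitude is negative → S; |value| = 62.541162
Latitude: whole degrees 62; 32.46972′ → 32′ and 28.183″
Longitude is negative → W; |value| = 60.688630
Longitude: 0.688630° → 41.31780′; 0.31780 × 60 = 19.068″

62°32′28.2″ S, 60°41′19.1″ W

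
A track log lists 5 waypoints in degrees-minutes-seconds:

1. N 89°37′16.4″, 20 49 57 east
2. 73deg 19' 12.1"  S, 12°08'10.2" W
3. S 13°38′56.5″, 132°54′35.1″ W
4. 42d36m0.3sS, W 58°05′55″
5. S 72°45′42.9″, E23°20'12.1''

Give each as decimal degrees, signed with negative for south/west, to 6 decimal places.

Point 1:
  Lat: 89 + 37/60 + 16.4/3600 = 89.6212222
  N ⇒ keep positive
  λ: 49′ + 57″ = 49.95000′; 20 + 49.95000/60 = 20.8325000
  E → positive
Point 2:
  Lat: 73 + 19/60 + 12.1/3600 = 73.3200278
  S → negative
  Lon: 12° + 8/60 + 10.2/3600 = 12 + 0.133333 + 0.002833 = 12.1361667
  W → negative
Point 3:
  φ: 13° + 38/60 + 56.5/3600 = 13 + 0.633333 + 0.015694 = 13.6490278
  S ⇒ negate
  Longitude: 54′ + 35.1″ = 54.58500′; 132 + 54.58500/60 = 132.9097500
  W ⇒ negate
Point 4:
  φ: 36′ + 0.3″ = 36.00500′; 42 + 36.00500/60 = 42.6000833
  S ⇒ negate
  Longitude: 5′ + 55″ = 5.91667′; 58 + 5.91667/60 = 58.0986111
  W ⇒ negate
Point 5:
  Latitude: 45′ + 42.9″ = 45.71500′; 72 + 45.71500/60 = 72.7619167
  S ⇒ negate
  Longitude: 23 + 20/60 + 12.1/3600 = 23.3366944
  E → positive

1. 89.621222, 20.832500
2. -73.320028, -12.136167
3. -13.649028, -132.909750
4. -42.600083, -58.098611
5. -72.761917, 23.336694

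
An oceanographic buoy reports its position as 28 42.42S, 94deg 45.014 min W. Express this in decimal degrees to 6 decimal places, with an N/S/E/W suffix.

28.707000° S, 94.750233° W

φ: 28 + 42.42/60 = 28.7070000
λ: 94 + 45.014/60 = 94.7502333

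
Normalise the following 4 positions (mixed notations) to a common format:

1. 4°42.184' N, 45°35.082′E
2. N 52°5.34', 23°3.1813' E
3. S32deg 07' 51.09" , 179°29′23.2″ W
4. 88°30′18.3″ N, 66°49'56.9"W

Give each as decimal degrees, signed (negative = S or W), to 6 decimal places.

Point 1:
  φ: 42.184′ = 0.703067°; total 4.7030667
  N → positive
  Lon: 35.082′ = 0.584700°; total 45.5847000
  E → positive
Point 2:
  Latitude: 5.34′ = 0.089000°; total 52.0890000
  N → positive
  Longitude: 23 + 3.1813/60 = 23.0530217
  E → positive
Point 3:
  Lat: 7′ + 51.09″ = 7.85150′; 32 + 7.85150/60 = 32.1308583
  S → negative
  Lon: 179 + 29/60 + 23.2/3600 = 179.4897778
  W → negative
Point 4:
  Lat: 88° + 30/60 + 18.3/3600 = 88 + 0.500000 + 0.005083 = 88.5050833
  N ⇒ keep positive
  λ: 66 + 49/60 + 56.9/3600 = 66.8324722
  W → negative

1. 4.703067, 45.584700
2. 52.089000, 23.053022
3. -32.130858, -179.489778
4. 88.505083, -66.832472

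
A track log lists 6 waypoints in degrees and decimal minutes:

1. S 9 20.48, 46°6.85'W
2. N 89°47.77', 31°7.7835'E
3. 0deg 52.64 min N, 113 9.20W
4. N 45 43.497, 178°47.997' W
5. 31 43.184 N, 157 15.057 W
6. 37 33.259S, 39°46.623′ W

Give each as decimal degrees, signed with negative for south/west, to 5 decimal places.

Point 1:
  Latitude: 20.48′ = 0.341333°; total 9.341333
  S → negative
  λ: 6.85′ = 0.114167°; total 46.114167
  W → negative
Point 2:
  φ: 47.77′ = 0.796167°; total 89.796167
  N ⇒ keep positive
  Longitude: 31 + 7.7835/60 = 31.129725
  E → positive
Point 3:
  Lat: 0 + 52.64/60 = 0.877333
  N ⇒ keep positive
  Longitude: 9.2′ = 0.153333°; total 113.153333
  hemisphere W, so the sign is −
Point 4:
  φ: 45 + 43.497/60 = 45.724950
  N ⇒ keep positive
  λ: 47.997′ = 0.799950°; total 178.799950
  W ⇒ negate
Point 5:
  Lat: 31 + 43.184/60 = 31.719733
  N ⇒ keep positive
  Longitude: 157 + 15.057/60 = 157.250950
  hemisphere W, so the sign is −
Point 6:
  φ: 37 + 33.259/60 = 37.554317
  S → negative
  Longitude: 46.623′ = 0.777050°; total 39.777050
  hemisphere W, so the sign is −

1. -9.34133, -46.11417
2. 89.79617, 31.12973
3. 0.87733, -113.15333
4. 45.72495, -178.79995
5. 31.71973, -157.25095
6. -37.55432, -39.77705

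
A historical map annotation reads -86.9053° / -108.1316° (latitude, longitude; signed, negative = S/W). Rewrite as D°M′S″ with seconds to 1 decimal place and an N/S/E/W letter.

86°54′19.1″ S, 108°07′53.8″ W

Latitude is negative → S; |value| = 86.905300
Latitude: 0.905300 × 60 = 54.31800′ → 54′, remainder × 60 = 19.080″
Longitude is negative → W; |value| = 108.131600
λ: whole degrees 108; 7.89600′ → 7′ and 53.760″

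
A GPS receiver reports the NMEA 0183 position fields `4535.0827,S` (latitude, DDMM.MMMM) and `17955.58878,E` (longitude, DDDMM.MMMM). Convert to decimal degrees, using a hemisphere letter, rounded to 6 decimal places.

45.584712° S, 179.926480° E

Lat: split at 2 digits → 45° and 35.0827′; 45 + 35.0827/60 = 45.5847117
Lon: split at 3 digits → 179° and 55.58878′; 179 + 55.58878/60 = 179.9264797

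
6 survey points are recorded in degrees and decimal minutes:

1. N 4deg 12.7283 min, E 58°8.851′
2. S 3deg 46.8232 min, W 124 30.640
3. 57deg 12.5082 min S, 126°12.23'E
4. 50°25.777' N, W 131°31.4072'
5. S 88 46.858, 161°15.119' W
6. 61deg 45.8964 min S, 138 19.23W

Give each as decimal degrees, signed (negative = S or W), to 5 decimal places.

Point 1:
  Latitude: 4 + 12.7283/60 = 4.212138
  N → positive
  Lon: 58 + 8.851/60 = 58.147517
  E → positive
Point 2:
  φ: 3 + 46.8232/60 = 3.780387
  S → negative
  λ: 30.64′ = 0.510667°; total 124.510667
  W ⇒ negate
Point 3:
  Lat: 12.5082′ = 0.208470°; total 57.208470
  S → negative
  λ: 12.23′ = 0.203833°; total 126.203833
  E → positive
Point 4:
  φ: 25.777′ = 0.429617°; total 50.429617
  N → positive
  Lon: 31.4072′ = 0.523453°; total 131.523453
  hemisphere W, so the sign is −
Point 5:
  Lat: 88 + 46.858/60 = 88.780967
  hemisphere S, so the sign is −
  λ: 161 + 15.119/60 = 161.251983
  W → negative
Point 6:
  φ: 61 + 45.8964/60 = 61.764940
  S → negative
  Lon: 138 + 19.23/60 = 138.320500
  hemisphere W, so the sign is −

1. 4.21214, 58.14752
2. -3.78039, -124.51067
3. -57.20847, 126.20383
4. 50.42962, -131.52345
5. -88.78097, -161.25198
6. -61.76494, -138.32050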